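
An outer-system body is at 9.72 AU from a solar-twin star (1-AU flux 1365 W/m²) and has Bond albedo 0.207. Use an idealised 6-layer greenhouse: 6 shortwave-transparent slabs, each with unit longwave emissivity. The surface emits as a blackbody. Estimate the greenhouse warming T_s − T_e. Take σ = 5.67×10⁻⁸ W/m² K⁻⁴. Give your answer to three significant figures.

52.8 K

Irradiance scales as 1/d², so S = 1365 W/m² × (1/9.72)² = 14.45 W/m².
OLR = S(1−α)/4 = 2.864 W/m²; the top layer radiates at T_e = 84.31 K.
T_s = (N+1)^(1/4)·T_e = 137.1 K.
Warming: T_s − T_e = 52.82 K.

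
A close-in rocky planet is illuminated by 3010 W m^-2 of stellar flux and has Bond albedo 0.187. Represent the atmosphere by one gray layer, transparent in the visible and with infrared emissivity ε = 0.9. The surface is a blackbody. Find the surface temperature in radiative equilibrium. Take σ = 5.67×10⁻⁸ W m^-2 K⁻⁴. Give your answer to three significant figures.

At the top of the atmosphere, σT_e⁴ = S(1−α)/4 = 611.8 W m^-2, giving T_e = 322.3 K.
The surface balance (absorbed SW + ε·downward IR = σT_s⁴) with T_a⁴ = T_s⁴/2 reduces to T_s = T_e·[2/(2−ε)]^¼ = 374.3 K.

374 kelvin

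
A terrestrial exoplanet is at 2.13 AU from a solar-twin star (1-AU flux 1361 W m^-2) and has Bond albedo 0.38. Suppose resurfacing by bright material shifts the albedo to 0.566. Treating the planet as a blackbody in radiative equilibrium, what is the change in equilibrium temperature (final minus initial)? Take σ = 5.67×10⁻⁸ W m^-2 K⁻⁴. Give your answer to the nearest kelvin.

Flux at the orbit: S = 1361/(2.13)² = 300.0 W m^-2.
Before: T₁ = [300.0·0.62/(4σ)]^(1/4) = 169.2 K.
Final:   T₂ = [S(1−0.566)/(4σ)]^(1/4) = 154.8 K.
Change: 154.8 − 169.2 = -14.44 K.

-14 kelvin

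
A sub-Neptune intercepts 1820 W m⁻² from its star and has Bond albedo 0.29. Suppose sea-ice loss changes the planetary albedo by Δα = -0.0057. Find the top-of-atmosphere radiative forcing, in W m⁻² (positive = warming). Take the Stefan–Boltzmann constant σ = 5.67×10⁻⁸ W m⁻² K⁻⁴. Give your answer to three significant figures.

ΔF = −(S/4)Δα = −(1820/4)×(-0.0057) = 2.594 W m⁻².

2.59 W m⁻²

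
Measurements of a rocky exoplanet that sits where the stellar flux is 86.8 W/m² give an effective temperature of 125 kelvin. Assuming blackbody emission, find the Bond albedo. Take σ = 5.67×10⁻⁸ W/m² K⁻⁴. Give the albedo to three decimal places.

0.362

Rearranging the radiative balance, α = 1 − 4σT⁴/S.
4σT⁴ = 4·5.67×10⁻⁸·(125)⁴ = 55.37 W/m².
Hence α = 1 − 55.37/86.80 = 0.3621.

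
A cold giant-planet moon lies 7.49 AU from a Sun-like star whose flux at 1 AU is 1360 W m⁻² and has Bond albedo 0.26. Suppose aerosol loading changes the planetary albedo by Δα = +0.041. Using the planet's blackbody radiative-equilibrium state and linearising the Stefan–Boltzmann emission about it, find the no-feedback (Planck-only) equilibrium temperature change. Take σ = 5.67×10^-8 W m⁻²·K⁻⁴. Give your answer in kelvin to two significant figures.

Flux at the orbit: S = 1360/(7.49)² = 24.24 W m⁻².
Unperturbed T_e = [24.24·(1−0.26)/(4σ)]^¼ = 94.31 K.
ΔF = −(S/4)Δα = −(24.24/4)×(+0.041) = -0.2485 W m⁻².
Planck response: λ_P = 4σT_e³ = 4·5.67×10⁻⁸·(94.31)³ = 0.1902 W m⁻²/K.
Hence the no-feedback warming is ΔF/(4σT_e³) = -1.31 K.

-1.3 kelvin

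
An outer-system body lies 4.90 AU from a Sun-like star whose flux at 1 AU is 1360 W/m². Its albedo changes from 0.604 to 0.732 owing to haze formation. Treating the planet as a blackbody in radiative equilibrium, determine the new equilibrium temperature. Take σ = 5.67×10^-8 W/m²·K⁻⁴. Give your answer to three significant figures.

90.5 K

Flux at the orbit: S = 1360/(4.90)² = 56.64 W/m².
T₂ = [S(1−α₂)/(4σ)]^(1/4) = [56.64·0.268/(4σ)]^(1/4) = 90.45 K.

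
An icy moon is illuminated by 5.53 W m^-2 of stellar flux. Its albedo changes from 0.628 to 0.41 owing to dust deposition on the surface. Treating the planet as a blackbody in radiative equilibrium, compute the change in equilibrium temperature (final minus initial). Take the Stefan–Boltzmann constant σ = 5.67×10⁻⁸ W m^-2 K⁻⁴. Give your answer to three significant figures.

With α = 0.628, T₁ = 54.88 K.
Final:   T₂ = [S(1−0.41)/(4σ)]^(1/4) = 61.59 K.
Change: 61.59 − 54.88 = 6.707 K.

6.71 K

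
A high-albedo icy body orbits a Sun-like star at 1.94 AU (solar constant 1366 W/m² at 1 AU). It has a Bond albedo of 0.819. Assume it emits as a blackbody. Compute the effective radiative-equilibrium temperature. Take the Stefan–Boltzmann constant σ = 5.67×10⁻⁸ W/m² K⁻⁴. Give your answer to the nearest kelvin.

130 K

Flux at the orbit: S = 1366/(1.94)² = 363.0 W/m².
Averaging over the sphere, the absorbed flux is S(1−α)/4 = 16.42 W/m².
In equilibrium σT⁴ equals this, so T = 130.5 K.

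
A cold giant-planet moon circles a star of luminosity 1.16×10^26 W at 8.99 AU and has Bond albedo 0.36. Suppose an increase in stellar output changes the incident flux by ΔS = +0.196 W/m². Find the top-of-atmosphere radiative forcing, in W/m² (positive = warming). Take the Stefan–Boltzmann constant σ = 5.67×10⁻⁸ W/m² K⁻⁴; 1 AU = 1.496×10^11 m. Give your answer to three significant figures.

Orbital distance: d = 8.99 AU = 1.345×10^12 m.
S = L/(4πd²) = 5.103 W/m².
ΔF = Δ[S(1−α)]/4 = (1−0.36)·+0.196/4 = 0.03136 W/m².

0.0314 W/m²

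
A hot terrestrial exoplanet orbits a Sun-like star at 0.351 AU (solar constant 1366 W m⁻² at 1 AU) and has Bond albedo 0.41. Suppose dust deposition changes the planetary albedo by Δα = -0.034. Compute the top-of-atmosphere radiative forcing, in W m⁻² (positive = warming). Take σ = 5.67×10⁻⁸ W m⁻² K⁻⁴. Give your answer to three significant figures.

Flux at the orbit: S = 1366/(0.351)² = 11090 W m⁻².
The change in absorbed flux is Δ[S(1−α)/4] = −SΔα/4 = 94.24 W m⁻².

94.2 W m⁻²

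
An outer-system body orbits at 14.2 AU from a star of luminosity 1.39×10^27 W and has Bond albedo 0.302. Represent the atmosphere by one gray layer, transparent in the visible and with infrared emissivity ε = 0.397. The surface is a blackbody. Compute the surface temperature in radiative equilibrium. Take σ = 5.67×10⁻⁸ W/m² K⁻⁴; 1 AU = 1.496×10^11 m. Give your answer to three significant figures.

Orbital distance: d = 14.2 AU = 2.124×10^12 m.
Spreading L over a sphere of radius d: S = 1.39×10^27/(4π·2.12×10^12²) = 24.51 W/m².
The planet radiates to space at T_e = [S(1−α)/(4σ)]^(1/4) = 93.20 K.
For a single slab of emissivity ε, T_s⁴ = 2T_e⁴/(2−ε); thus T_s = 93.20·(1.248)^(1/4) = 98.50 K.

98.5 K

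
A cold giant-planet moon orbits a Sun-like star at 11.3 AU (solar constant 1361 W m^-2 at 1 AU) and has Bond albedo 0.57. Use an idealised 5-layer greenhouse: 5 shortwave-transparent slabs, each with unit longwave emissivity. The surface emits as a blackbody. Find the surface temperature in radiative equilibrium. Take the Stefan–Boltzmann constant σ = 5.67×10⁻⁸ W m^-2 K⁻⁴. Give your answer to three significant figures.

Flux at the orbit: S = 1361/(11.3)² = 10.66 W m^-2.
The effective emission temperature is T_e = [S(1−α)/(4σ)]^¼ = 67.05 K.
With N = 5 opaque layers, T_s = (N+1)^(1/4)·T_e = 6^(1/4)·67.05 = 104.9 K.

105 kelvin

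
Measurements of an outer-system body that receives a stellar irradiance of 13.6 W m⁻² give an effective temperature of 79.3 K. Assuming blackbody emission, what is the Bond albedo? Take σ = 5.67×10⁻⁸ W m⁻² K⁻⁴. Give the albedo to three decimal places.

0.341

From σT⁴ = S(1−α)/4 we invert for α: 1−α = 4σT⁴/S.
σT⁴ = 2.242 W m⁻², so 4σT⁴ = 8.969 W m⁻².
Hence α = 1 − 8.969/13.60 = 0.3405.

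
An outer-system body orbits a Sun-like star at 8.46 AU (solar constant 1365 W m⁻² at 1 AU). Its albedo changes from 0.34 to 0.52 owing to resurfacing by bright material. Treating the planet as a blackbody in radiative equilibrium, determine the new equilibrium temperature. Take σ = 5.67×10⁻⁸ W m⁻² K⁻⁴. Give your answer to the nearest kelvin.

Irradiance scales as 1/d², so S = 1365 W m⁻² × (1/8.46)² = 19.07 W m⁻².
New equilibrium: T₂ = [(1−0.52)·19.07/(4σ)]^(1/4) = 79.71 K.

80 K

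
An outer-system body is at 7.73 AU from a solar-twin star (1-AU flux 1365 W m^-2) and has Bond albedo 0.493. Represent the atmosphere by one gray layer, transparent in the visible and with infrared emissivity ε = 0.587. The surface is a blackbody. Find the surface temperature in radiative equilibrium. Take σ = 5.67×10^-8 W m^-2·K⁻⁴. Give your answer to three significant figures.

Irradiance scales as 1/d², so S = 1365 W m^-2 × (1/7.73)² = 22.84 W m^-2.
At the top of the atmosphere, σT_e⁴ = S(1−α)/4 = 2.895 W m^-2, giving T_e = 84.53 K.
The surface balance (absorbed SW + ε·downward IR = σT_s⁴) with T_a⁴ = T_s⁴/2 reduces to T_s = T_e·[2/(2−ε)]^¼ = 92.21 K.

92.2 kelvin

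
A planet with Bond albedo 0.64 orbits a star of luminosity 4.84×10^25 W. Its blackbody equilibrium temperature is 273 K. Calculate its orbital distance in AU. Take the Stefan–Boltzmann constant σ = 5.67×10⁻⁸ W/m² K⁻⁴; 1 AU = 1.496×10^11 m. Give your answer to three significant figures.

0.222 AU

Energy balance gives S = 4σT⁴/(1−α) = 3499 W/m².
S = L/(4πd²) → d = √(L/4πS) = √(4.84×10^25/(4π·3499)) = 3.318×10^10 m = 0.2218 AU.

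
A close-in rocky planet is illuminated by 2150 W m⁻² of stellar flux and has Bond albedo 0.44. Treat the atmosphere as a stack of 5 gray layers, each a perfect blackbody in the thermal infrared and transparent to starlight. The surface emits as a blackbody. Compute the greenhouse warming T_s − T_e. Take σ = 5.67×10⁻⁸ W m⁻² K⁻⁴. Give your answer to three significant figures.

153 kelvin

OLR = S(1−α)/4 = 301.0 W m⁻²; the top layer radiates at T_e = 269.9 K.
T_s = (N+1)^(1/4)·T_e = 422.5 K.
Warming: T_s − T_e = 152.5 K.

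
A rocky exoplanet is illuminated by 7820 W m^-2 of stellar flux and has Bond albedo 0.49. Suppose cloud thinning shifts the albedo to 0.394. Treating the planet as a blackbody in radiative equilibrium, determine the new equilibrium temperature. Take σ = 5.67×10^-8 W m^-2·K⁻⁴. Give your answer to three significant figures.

New equilibrium: T₂ = [(1−0.394)·7820/(4σ)]^(1/4) = 380.2 K.

380 kelvin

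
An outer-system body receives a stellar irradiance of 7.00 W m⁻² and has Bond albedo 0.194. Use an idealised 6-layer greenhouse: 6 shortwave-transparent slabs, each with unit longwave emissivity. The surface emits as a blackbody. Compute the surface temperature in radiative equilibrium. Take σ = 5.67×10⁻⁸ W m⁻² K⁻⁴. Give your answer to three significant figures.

115 K

The effective emission temperature is T_e = [S(1−α)/(4σ)]^¼ = 70.62 K.
Layer-by-layer balance gives σT_s⁴ = (N+1)σT_e⁴, so T_s = 7^¼·70.62 = 114.9 K.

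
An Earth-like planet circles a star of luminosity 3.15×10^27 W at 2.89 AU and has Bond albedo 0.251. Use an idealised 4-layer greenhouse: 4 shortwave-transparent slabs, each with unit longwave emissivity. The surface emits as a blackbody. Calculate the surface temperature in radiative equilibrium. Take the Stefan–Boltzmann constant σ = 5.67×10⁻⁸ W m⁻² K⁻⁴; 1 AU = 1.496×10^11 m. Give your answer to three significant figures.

386 kelvin

Orbital distance: d = 2.89 AU = 4.323×10^11 m.
Spreading L over a sphere of radius d: S = 3.15×10^27/(4π·4.32×10^11²) = 1341 W m⁻².
Top-of-atmosphere balance: σT_e⁴ = S(1−α)/4 = 251.1 W m⁻² → T_e = 258.0 K.
Layer-by-layer balance gives σT_s⁴ = (N+1)σT_e⁴, so T_s = 5^¼·258.0 = 385.8 K.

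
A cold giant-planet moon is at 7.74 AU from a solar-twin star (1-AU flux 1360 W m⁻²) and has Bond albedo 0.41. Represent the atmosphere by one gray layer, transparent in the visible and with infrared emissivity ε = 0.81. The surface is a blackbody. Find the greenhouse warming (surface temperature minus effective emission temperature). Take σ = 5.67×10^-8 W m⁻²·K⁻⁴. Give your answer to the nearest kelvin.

12 K

By the inverse-square law, S = 1360/7.74² = 22.70 W m⁻².
Effective emission temperature (TOA balance): σT_e⁴ = S(1−α)/4 = 3.348 W m⁻² → T_e = 87.66 K.
The surface balance (absorbed SW + ε·downward IR = σT_s⁴) with T_a⁴ = T_s⁴/2 reduces to T_s = T_e·[2/(2−ε)]^¼ = 99.81 K.
T_s − T_e = 99.81 − 87.66 = 12.15 K.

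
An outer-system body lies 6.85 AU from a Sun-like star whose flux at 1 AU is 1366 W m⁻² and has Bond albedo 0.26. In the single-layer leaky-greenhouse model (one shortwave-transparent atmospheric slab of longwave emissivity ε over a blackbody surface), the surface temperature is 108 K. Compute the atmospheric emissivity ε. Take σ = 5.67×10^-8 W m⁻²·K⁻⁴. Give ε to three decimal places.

0.604

By the inverse-square law, S = 1366/6.85² = 29.11 W m⁻².
First, T_e = [29.11·(1−0.26)/(4σ)]^(1/4) = 98.72 K.
Since (2−ε)/2 = (T_e/T_s)⁴ = 0.6982, ε = 0.6037.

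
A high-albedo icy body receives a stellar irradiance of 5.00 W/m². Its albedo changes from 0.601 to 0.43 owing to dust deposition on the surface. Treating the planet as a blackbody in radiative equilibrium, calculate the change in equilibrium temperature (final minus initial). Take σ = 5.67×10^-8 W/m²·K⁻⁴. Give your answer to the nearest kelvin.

5 K

With α = 0.601, T₁ = 54.46 K.
After:  T₂ = [5.000·0.57/(4σ)]^(1/4) = 59.54 K.
Change: 59.54 − 54.46 = 5.079 K.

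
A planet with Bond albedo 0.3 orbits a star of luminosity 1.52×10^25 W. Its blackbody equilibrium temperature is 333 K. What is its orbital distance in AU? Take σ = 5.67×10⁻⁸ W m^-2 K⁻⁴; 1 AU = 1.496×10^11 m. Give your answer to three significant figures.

0.116 AU

Required flux: S = 4σT⁴/(1−α) = 3984 W m^-2.
Then d = [L/(4πS)]^(1/2) = 1.742×10^10 m, i.e. 0.1165 AU.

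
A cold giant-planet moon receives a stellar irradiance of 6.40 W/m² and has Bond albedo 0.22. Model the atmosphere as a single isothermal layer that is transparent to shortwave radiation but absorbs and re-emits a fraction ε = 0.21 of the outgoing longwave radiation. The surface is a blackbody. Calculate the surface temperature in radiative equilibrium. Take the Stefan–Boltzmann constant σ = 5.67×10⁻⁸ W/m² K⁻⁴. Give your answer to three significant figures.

70.4 kelvin

Effective emission temperature (TOA balance): σT_e⁴ = S(1−α)/4 = 1.248 W/m² → T_e = 68.49 K.
For a single slab of emissivity ε, T_s⁴ = 2T_e⁴/(2−ε); thus T_s = 68.49·(1.117)^(1/4) = 70.42 K.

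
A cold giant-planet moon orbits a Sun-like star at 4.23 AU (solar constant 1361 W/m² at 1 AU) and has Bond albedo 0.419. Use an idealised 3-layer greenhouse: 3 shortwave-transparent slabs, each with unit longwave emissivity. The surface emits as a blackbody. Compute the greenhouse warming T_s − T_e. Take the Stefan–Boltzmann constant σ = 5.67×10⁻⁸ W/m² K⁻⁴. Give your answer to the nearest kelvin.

49 K

Flux at the orbit: S = 1361/(4.23)² = 76.06 W/m².
The effective emission temperature is T_e = [S(1−α)/(4σ)]^¼ = 118.1 K.
T_s = (N+1)^(1/4)·T_e = 167.1 K.
So the greenhouse effect raises the surface by 167.1 − 118.1 = 48.94 K.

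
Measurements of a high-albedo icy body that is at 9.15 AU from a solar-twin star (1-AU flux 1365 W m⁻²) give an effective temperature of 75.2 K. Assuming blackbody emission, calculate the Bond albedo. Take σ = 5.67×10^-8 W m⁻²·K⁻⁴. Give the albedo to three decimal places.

Irradiance scales as 1/d², so S = 1365 W m⁻² × (1/9.15)² = 16.30 W m⁻².
From σT⁴ = S(1−α)/4 we invert for α: 1−α = 4σT⁴/S.
σT⁴ = 1.813 W m⁻², so 4σT⁴ = 7.253 W m⁻².
1−α = 7.253/16.30 = 0.4449, so α = 0.5551.

0.555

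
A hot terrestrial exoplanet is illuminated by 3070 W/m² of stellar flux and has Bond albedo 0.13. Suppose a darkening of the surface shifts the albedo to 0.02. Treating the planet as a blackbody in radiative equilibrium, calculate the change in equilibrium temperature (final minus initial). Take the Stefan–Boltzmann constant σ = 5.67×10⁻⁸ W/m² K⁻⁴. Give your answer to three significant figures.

Before: T₁ = [3070·0.87/(4σ)]^(1/4) = 329.4 K.
With α = 0.02, T₂ = 339.4 K.
ΔT = T₂ − T₁ = 9.953 K.

9.95 K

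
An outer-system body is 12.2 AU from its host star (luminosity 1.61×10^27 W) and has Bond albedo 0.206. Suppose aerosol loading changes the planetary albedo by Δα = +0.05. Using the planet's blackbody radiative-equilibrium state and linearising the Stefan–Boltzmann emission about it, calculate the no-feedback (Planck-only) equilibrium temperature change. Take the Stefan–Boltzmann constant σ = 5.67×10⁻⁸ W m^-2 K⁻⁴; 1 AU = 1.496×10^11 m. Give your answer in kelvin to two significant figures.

Orbital distance: d = 12.2 AU = 1.825×10^12 m.
S = L/(4πd²) = 38.46 W m^-2.
Unperturbed T_e = [38.46·(1−0.206)/(4σ)]^¼ = 107.7 K.
TOA radiative forcing: ΔF = −S·Δα/4 = −38.46·(+0.05)/4 = -0.4808 W m^-2.
Planck response: λ_P = 4σT_e³ = 4·5.67×10⁻⁸·(107.7)³ = 0.2835 W m^-2/K.
Hence the no-feedback warming is ΔF/(4σT_e³) = -1.70 K.

-1.7 kelvin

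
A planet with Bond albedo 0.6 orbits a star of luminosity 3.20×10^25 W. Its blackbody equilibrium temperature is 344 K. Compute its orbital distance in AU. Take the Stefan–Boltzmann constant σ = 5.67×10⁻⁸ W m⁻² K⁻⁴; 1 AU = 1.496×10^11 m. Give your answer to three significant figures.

Energy balance gives S = 4σT⁴/(1−α) = 7940 W m⁻².
S = L/(4πd²) → d = √(L/4πS) = √(3.20×10^25/(4π·7940)) = 1.791×10^10 m = 0.1197 AU.

0.120 AU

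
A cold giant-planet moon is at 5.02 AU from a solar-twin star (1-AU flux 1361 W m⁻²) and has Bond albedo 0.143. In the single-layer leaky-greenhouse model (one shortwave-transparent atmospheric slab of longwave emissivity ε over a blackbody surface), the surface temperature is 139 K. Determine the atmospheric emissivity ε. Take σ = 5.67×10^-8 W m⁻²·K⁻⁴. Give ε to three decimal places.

Flux at the orbit: S = 1361/(5.02)² = 54.01 W m⁻².
First, T_e = [54.01·(1−0.143)/(4σ)]^(1/4) = 119.5 K.
Since (2−ε)/2 = (T_e/T_s)⁴ = 0.5467, ε = 0.9066.

0.907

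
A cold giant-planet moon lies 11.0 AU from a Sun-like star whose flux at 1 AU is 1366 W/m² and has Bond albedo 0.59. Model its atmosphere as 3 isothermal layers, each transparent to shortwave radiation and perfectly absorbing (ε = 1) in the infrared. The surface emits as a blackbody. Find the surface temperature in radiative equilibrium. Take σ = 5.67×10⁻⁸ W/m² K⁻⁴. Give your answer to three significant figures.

95.1 K

Irradiance scales as 1/d², so S = 1366 W/m² × (1/11.0)² = 11.29 W/m².
The effective emission temperature is T_e = [S(1−α)/(4σ)]^¼ = 67.21 K.
Layer-by-layer balance gives σT_s⁴ = (N+1)σT_e⁴, so T_s = 4^¼·67.21 = 95.05 K.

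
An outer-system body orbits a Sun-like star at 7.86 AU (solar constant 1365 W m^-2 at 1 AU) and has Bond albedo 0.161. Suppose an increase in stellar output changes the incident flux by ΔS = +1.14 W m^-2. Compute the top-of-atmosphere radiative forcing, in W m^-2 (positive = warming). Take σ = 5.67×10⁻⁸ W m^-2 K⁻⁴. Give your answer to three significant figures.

Irradiance scales as 1/d², so S = 1365 W m^-2 × (1/7.86)² = 22.09 W m^-2.
Only a fraction (1−α) is absorbed and it's spread over 4πR², so ΔF = (1−α)ΔS/4 = 0.2391 W m^-2.

0.239 W m^-2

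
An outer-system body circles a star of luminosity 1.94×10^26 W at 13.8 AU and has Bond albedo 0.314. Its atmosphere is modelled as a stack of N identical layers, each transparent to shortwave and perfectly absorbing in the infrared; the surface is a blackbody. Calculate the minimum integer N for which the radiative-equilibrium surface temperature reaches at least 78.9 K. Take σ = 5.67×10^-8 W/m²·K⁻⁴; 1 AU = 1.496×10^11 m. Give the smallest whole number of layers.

3

d = 13.8 × 1.496×10^11 m = 2.064×10^12 m.
S = L/(4πd²) = 3.622 W/m².
Top-of-atmosphere balance: σT_e⁴ = S(1−α)/4 = 0.6212 W/m² → T_e = 57.53 K.
Since T_s⁴ = (N+1)T_e⁴, we need N ≥ (T_s/T_e)⁴ − 1 = 2.537.
The minimum whole number is N = 3.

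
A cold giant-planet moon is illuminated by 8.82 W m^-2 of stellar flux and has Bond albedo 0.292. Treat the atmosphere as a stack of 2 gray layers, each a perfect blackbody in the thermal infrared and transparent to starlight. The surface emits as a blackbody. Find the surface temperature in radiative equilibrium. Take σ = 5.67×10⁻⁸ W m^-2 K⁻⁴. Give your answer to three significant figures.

95.3 K

OLR = S(1−α)/4 = 1.561 W m^-2; the top layer radiates at T_e = 72.44 K.
Layer-by-layer balance gives σT_s⁴ = (N+1)σT_e⁴, so T_s = 3^¼·72.44 = 95.33 K.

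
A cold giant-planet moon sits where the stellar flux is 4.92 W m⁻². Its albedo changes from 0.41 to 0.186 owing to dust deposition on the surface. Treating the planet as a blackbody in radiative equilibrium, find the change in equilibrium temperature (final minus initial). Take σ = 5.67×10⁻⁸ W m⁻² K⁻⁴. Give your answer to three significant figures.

Before: T₁ = [4.920·0.59/(4σ)]^(1/4) = 59.81 K.
After:  T₂ = [4.920·0.814/(4σ)]^(1/4) = 64.82 K.
ΔT = T₂ − T₁ = 5.011 K.

5.01 K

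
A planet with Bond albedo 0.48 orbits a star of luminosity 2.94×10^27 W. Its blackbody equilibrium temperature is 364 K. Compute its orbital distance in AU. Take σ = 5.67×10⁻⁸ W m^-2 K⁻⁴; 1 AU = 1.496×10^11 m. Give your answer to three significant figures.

1.17 AU

The flux needed for this T is 4σT⁴/(1−0.48) = 7657 W m^-2.
Then d = [L/(4πS)]^(1/2) = 1.748×10^11 m, i.e. 1.168 AU.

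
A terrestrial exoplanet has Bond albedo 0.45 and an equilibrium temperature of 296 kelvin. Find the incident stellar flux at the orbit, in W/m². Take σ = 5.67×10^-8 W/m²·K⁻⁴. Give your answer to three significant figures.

3170 W/m²

From S(1−α)/4 = σT⁴: S = 4σT⁴/(1−α).
The emitted flux is σT⁴ = 435.3 W/m².
So S = 4×435.3/(1−0.45) = 3166 W/m².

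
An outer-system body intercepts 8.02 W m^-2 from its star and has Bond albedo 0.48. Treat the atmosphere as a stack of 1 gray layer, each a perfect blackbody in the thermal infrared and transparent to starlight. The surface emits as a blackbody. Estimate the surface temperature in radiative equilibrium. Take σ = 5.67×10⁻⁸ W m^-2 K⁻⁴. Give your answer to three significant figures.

The effective emission temperature is T_e = [S(1−α)/(4σ)]^¼ = 65.48 K.
For an N-layer opaque stack, T_s⁴ = (N+1)T_e⁴, hence T_s = (2)^(1/4)×65.48 K = 77.87 K.

77.9 K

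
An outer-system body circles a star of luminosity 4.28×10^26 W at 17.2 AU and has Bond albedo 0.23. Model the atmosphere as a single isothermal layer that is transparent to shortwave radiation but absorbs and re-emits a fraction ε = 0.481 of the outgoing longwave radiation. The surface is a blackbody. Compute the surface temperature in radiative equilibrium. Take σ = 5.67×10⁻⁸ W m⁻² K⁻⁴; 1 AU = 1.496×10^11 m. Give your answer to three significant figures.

d = 17.2 × 1.496×10^11 m = 2.573×10^12 m.
S = L/(4πd²) = 5.144 W m⁻².
Effective emission temperature (TOA balance): σT_e⁴ = S(1−α)/4 = 0.9902 W m⁻² → T_e = 64.65 K.
The surface balance (absorbed SW + ε·downward IR = σT_s⁴) with T_a⁴ = T_s⁴/2 reduces to T_s = T_e·[2/(2−ε)]^¼ = 69.25 K.

69.2 K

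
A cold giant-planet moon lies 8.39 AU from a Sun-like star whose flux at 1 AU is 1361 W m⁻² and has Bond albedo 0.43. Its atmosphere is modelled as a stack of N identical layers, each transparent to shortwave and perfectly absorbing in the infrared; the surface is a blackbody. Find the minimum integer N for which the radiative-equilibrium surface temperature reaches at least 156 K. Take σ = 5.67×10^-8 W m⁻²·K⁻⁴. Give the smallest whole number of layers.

12

Flux at the orbit: S = 1361/(8.39)² = 19.33 W m⁻².
Top-of-atmosphere balance: σT_e⁴ = S(1−α)/4 = 2.755 W m⁻² → T_e = 83.49 K.
Need (N+1)T_e⁴ ≥ T_s⁴, i.e. N+1 ≥ (156/83.49)⁴ = 12.188.
Rounding up, N = 12.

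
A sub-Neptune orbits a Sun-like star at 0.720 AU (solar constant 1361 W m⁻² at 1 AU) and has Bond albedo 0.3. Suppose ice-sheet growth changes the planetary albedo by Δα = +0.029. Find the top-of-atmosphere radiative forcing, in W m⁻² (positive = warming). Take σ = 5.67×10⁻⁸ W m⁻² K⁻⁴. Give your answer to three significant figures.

-19.0 W m⁻²

By the inverse-square law, S = 1361/0.720² = 2625 W m⁻².
ΔF = −(S/4)Δα = −(2625/4)×(+0.029) = -19.03 W m⁻².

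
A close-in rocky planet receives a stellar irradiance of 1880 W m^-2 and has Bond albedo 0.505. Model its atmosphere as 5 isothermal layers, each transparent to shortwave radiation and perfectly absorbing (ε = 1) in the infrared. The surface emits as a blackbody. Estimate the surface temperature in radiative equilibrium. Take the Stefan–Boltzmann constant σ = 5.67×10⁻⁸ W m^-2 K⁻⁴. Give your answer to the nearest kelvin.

The effective emission temperature is T_e = [S(1−α)/(4σ)]^¼ = 253.1 K.
Layer-by-layer balance gives σT_s⁴ = (N+1)σT_e⁴, so T_s = 6^¼·253.1 = 396.1 K.

396 kelvin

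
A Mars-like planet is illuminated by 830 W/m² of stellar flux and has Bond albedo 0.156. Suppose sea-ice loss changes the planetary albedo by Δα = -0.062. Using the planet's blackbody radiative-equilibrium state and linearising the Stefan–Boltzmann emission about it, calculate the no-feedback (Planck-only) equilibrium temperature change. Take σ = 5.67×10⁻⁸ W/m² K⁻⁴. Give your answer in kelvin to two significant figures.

Reference equilibrium: T_e = [S(1−α)/(4σ)]^(1/4) = 235.7 K.
The change in absorbed flux is Δ[S(1−α)/4] = −SΔα/4 = 12.87 W/m².
Linearising σT⁴ gives d(σT⁴)/dT = 4σT_e³ = 2.972 W/m² per K.
ΔT₀ = ΔF/λ_P = 12.87/2.972 = 4.33 K.

4.3 K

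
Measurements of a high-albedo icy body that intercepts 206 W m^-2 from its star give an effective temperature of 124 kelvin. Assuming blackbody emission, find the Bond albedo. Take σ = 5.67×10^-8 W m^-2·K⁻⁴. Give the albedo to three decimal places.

From σT⁴ = S(1−α)/4 we invert for α: 1−α = 4σT⁴/S.
4σT⁴ = 4·5.67×10⁻⁸·(124)⁴ = 53.62 W m^-2.
1−α = 53.62/206.0 = 0.2603, so α = 0.7397.

0.740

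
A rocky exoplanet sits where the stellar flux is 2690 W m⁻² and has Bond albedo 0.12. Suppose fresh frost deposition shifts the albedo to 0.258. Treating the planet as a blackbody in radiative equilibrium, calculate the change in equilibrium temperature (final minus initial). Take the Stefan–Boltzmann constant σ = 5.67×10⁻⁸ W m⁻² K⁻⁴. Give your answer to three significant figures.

-13.3 K

With α = 0.12, T₁ = 319.6 K.
Final:   T₂ = [S(1−0.258)/(4σ)]^(1/4) = 306.3 K.
ΔT = T₂ − T₁ = -13.34 K.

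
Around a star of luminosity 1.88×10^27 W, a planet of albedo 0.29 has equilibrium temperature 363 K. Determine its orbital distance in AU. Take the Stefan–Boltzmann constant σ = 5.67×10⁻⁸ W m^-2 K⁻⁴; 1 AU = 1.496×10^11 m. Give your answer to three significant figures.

The flux needed for this T is 4σT⁴/(1−0.29) = 5546 W m^-2.
Then d = [L/(4πS)]^(1/2) = 1.642×10^11 m, i.e. 1.098 AU.

1.10 AU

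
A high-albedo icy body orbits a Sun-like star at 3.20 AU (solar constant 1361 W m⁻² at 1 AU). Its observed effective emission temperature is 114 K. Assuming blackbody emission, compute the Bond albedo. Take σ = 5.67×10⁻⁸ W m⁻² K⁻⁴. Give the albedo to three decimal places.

0.712

Irradiance scales as 1/d², so S = 1361 W m⁻² × (1/3.20)² = 132.9 W m⁻².
From σT⁴ = S(1−α)/4 we invert for α: 1−α = 4σT⁴/S.
4σT⁴ = 4·5.67×10⁻⁸·(114)⁴ = 38.31 W m⁻².
1−α = 38.31/132.9 = 0.2882, so α = 0.7118.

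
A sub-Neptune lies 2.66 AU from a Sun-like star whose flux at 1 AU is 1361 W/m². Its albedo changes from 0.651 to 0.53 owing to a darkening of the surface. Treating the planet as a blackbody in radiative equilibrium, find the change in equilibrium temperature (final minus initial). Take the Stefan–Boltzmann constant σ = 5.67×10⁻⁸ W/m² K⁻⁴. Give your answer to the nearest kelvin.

10 K

Irradiance scales as 1/d², so S = 1361 W/m² × (1/2.66)² = 192.4 W/m².
Before: T₁ = [192.4·0.349/(4σ)]^(1/4) = 131.2 K.
After:  T₂ = [192.4·0.47/(4σ)]^(1/4) = 141.3 K.
ΔT = T₂ − T₁ = 10.13 K.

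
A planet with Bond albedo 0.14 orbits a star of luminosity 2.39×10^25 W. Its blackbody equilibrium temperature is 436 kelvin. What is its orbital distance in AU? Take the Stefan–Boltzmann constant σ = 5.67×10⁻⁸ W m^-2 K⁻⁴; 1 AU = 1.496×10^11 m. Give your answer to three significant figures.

0.0944 AU

The flux needed for this T is 4σT⁴/(1−0.14) = 9530 W m^-2.
From L = 4πd²S, d = √(2.39×10^25/(4π·9530)) = 1.413×10^10 m = 0.09443 AU.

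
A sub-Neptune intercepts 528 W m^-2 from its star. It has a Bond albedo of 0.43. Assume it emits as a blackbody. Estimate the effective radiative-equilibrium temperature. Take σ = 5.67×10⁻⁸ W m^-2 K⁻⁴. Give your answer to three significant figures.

191 kelvin

Averaging over the sphere, the absorbed flux is S(1−α)/4 = 75.24 W m^-2.
Set σT⁴ = 75.24 → T = (75.24/σ)^(1/4) = 190.9 K.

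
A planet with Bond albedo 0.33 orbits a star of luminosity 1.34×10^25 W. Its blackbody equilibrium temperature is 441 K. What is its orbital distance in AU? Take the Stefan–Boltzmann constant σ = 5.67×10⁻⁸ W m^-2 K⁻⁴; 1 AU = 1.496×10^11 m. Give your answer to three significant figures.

0.0610 AU

Energy balance gives S = 4σT⁴/(1−α) = 12800 W m^-2.
S = L/(4πd²) → d = √(L/4πS) = √(1.34×10^25/(4π·12800)) = 9.126×10^9 m = 0.06100 AU.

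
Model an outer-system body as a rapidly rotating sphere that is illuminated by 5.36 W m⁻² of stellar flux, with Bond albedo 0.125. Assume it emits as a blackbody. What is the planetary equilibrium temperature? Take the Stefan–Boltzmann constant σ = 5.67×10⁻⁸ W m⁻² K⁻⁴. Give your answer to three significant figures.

67.4 kelvin

Averaging over the sphere, the absorbed flux is S(1−α)/4 = 1.173 W m⁻².
In equilibrium σT⁴ equals this, so T = 67.43 K.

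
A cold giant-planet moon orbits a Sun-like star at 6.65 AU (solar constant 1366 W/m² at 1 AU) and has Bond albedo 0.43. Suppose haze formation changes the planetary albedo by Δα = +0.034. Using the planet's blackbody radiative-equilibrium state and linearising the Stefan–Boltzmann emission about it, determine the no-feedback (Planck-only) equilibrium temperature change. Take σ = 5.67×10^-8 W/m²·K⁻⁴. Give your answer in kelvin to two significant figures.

By the inverse-square law, S = 1366/6.65² = 30.89 W/m².
Reference equilibrium: T_e = [S(1−α)/(4σ)]^(1/4) = 93.87 K.
The change in absorbed flux is Δ[S(1−α)/4] = −SΔα/4 = -0.2626 W/m².
The Planck feedback parameter is 4σT_e³ = 0.1876 W/m²/K.
Hence the no-feedback warming is ΔF/(4σT_e³) = -1.40 K.

-1.4 K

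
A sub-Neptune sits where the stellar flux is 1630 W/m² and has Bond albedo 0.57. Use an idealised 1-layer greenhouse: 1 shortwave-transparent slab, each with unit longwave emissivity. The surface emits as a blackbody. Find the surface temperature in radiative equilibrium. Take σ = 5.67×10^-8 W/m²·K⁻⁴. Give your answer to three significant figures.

OLR = S(1−α)/4 = 175.2 W/m²; the top layer radiates at T_e = 235.8 K.
For an N-layer opaque stack, T_s⁴ = (N+1)T_e⁴, hence T_s = (2)^(1/4)×235.8 K = 280.4 K.

280 K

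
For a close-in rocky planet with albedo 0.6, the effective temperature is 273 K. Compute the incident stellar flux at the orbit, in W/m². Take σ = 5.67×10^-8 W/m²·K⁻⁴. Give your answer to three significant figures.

From S(1−α)/4 = σT⁴: S = 4σT⁴/(1−α).
The emitted flux is σT⁴ = 314.9 W/m².
So S = 4×314.9/(1−0.6) = 3149 W/m².

3150 W/m²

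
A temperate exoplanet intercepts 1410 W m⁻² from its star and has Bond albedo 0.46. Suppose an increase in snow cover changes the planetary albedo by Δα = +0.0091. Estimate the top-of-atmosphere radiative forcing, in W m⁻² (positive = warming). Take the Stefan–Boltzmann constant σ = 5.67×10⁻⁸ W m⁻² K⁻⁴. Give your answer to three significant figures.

-3.21 W m⁻²

TOA radiative forcing: ΔF = −S·Δα/4 = −1410·(+0.0091)/4 = -3.208 W m⁻².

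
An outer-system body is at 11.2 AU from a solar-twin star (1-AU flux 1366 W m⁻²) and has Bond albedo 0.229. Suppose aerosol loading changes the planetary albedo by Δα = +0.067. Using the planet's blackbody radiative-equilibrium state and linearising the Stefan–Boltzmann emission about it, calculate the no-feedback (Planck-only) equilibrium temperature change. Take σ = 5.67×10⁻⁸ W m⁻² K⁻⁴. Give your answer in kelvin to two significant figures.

Flux at the orbit: S = 1366/(11.2)² = 10.89 W m⁻².
The baseline emission temperature is T_e = 78.00 K.
ΔF = −(S/4)Δα = −(10.89/4)×(+0.067) = -0.1824 W m⁻².
Linearising σT⁴ gives d(σT⁴)/dT = 4σT_e³ = 0.1076 W m⁻² per K.
ΔT₀ = ΔF/λ_P = -0.1824/0.1076 = -1.69 K.

-1.7 kelvin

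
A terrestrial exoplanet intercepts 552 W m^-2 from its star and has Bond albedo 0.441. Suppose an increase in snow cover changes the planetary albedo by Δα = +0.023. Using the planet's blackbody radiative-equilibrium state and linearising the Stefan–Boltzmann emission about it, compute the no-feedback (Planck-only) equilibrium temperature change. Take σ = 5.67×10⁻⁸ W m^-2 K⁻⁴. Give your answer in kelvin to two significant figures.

-2.0 K

The baseline emission temperature is T_e = 192.1 K.
The change in absorbed flux is Δ[S(1−α)/4] = −SΔα/4 = -3.174 W m^-2.
Planck response: λ_P = 4σT_e³ = 4·5.67×10⁻⁸·(192.1)³ = 1.607 W m^-2/K.
Hence the no-feedback warming is ΔF/(4σT_e³) = -1.98 K.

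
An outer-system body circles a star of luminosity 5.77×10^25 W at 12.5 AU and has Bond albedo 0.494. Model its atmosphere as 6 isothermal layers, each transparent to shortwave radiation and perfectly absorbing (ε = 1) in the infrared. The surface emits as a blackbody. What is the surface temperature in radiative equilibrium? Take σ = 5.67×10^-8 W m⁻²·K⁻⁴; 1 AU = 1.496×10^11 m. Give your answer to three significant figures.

67.3 K

Orbital distance: d = 12.5 AU = 1.870×10^12 m.
Spreading L over a sphere of radius d: S = 5.77×10^25/(4π·1.87×10^12²) = 1.313 W m⁻².
Top-of-atmosphere balance: σT_e⁴ = S(1−α)/4 = 0.1661 W m⁻² → T_e = 41.37 K.
With N = 6 opaque layers, T_s = (N+1)^(1/4)·T_e = 7^(1/4)·41.37 = 67.29 K.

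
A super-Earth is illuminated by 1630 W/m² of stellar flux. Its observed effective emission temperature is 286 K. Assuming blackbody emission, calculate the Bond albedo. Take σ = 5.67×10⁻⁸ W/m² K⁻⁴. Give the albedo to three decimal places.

Rearranging the radiative balance, α = 1 − 4σT⁴/S.
4σT⁴ = 4·5.67×10⁻⁸·(286)⁴ = 1517 W/m².
Hence α = 1 − 1517/1630 = 0.0691.

0.069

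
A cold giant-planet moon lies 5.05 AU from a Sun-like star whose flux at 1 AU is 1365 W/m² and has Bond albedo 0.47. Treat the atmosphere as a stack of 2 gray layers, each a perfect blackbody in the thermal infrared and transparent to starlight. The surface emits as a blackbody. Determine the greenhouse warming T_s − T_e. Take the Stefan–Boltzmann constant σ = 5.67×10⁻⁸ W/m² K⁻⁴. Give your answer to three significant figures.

By the inverse-square law, S = 1365/5.05² = 53.52 W/m².
OLR = S(1−α)/4 = 7.092 W/m²; the top layer radiates at T_e = 105.8 K.
Surface: T_s = (3)^¼·T_e = 139.2 K.
Warming: T_s − T_e = 33.43 K.

33.4 kelvin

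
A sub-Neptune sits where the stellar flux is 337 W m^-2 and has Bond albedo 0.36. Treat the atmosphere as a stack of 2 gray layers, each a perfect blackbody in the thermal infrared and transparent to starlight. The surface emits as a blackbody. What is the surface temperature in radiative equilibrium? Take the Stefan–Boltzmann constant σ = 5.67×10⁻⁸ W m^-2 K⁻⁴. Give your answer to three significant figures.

231 kelvin

Top-of-atmosphere balance: σT_e⁴ = S(1−α)/4 = 53.92 W m^-2 → T_e = 175.6 K.
Layer-by-layer balance gives σT_s⁴ = (N+1)σT_e⁴, so T_s = 3^¼·175.6 = 231.1 K.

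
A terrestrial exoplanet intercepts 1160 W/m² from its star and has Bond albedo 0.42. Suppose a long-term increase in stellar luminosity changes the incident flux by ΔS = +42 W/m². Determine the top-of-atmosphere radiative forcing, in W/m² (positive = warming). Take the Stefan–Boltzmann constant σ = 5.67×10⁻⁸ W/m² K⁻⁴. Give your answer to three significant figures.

ΔF = Δ[S(1−α)]/4 = (1−0.42)·+42/4 = 6.090 W/m².

6.09 W/m²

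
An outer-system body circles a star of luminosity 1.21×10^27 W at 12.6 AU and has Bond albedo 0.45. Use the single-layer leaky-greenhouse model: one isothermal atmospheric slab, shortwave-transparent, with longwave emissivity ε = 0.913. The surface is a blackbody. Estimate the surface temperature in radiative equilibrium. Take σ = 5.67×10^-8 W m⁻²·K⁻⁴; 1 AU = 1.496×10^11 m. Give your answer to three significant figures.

d = 12.6 × 1.496×10^11 m = 1.885×10^12 m.
Flux at the orbit: S = L/(4πd²) = 1.21×10^27/(4π·(1.88×10^12)²) = 27.10 W m⁻².
Effective emission temperature (TOA balance): σT_e⁴ = S(1−α)/4 = 3.726 W m⁻² → T_e = 90.04 K.
For a single slab of emissivity ε, T_s⁴ = 2T_e⁴/(2−ε); thus T_s = 90.04·(1.84)^(1/4) = 104.9 K.

105 K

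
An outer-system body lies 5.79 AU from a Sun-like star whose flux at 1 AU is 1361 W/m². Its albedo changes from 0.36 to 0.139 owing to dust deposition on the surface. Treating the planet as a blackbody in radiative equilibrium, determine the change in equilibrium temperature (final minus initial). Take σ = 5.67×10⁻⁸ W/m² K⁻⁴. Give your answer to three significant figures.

Flux at the orbit: S = 1361/(5.79)² = 40.60 W/m².
Before: T₁ = [40.60·0.64/(4σ)]^(1/4) = 103.5 K.
Final:   T₂ = [S(1−0.139)/(4σ)]^(1/4) = 111.4 K.
ΔT = T₂ − T₁ = 7.964 K.

7.96 K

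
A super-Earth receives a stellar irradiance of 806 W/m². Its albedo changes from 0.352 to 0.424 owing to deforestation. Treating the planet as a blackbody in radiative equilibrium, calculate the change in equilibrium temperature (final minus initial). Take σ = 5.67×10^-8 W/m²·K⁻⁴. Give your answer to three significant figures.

With α = 0.352, T₁ = 219.1 K.
With α = 0.424, T₂ = 212.7 K.
Change: 212.7 − 219.1 = -6.356 K.

-6.36 K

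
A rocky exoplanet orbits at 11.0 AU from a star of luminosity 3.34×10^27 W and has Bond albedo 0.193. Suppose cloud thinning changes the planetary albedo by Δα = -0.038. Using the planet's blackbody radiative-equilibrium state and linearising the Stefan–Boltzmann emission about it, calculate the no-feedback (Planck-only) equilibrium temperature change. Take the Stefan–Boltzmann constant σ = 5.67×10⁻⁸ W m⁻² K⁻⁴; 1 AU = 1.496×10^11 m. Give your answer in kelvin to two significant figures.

d = 11.0 × 1.496×10^11 m = 1.646×10^12 m.
S = L/(4πd²) = 98.15 W m⁻².
Reference equilibrium: T_e = [S(1−α)/(4σ)]^(1/4) = 136.7 K.
The change in absorbed flux is Δ[S(1−α)/4] = −SΔα/4 = 0.9324 W m⁻².
Planck response: λ_P = 4σT_e³ = 4·5.67×10⁻⁸·(136.7)³ = 0.5794 W m⁻²/K.
So ΔT₀ = 0.9324/0.5794 = 1.61 K.

1.6 K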